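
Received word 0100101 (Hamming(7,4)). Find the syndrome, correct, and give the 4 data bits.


Syndrome = 0: no error detected

Data: 0101 (no errors)


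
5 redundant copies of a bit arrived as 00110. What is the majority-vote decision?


Ones: 2 out of 5
Threshold: 3

0 (2/5 voted 1)


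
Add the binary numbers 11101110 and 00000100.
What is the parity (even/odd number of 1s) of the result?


11101110 = 238
00000100 = 4
Sum = 242 = 11110010
1s count = 5

odd parity (5 ones in 11110010)


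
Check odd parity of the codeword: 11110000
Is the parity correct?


Number of 1s: 4

No, parity error (4 ones)


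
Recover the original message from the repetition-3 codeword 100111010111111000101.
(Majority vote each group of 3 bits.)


Groups: 100, 111, 010, 111, 111, 000, 101
Majority votes: 0101101

0101101


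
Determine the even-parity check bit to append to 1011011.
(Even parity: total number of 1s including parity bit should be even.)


Number of 1s in data: 5
Parity bit: 1

1


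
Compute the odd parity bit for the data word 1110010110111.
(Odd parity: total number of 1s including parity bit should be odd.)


Number of 1s in data: 9
Parity bit: 0

0


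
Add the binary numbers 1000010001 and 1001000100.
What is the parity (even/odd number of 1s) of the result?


1000010001 = 529
1001000100 = 580
Sum = 1109 = 10001010101
1s count = 5

odd parity (5 ones in 10001010101)


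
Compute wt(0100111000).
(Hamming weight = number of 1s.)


Counting 1s in 0100111000

4


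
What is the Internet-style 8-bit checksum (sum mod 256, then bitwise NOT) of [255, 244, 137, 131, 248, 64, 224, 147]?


Sum = 1450 mod 256 = 170
Complement = 85

85


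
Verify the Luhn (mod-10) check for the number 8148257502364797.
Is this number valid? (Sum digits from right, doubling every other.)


Luhn sum = 88
88 mod 10 = 8

Invalid (Luhn sum mod 10 = 8)


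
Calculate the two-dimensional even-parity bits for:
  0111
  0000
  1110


Row parities: 101
Column parities: 1001

Row P: 101, Col P: 1001, Corner: 0


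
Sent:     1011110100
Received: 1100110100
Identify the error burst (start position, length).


XOR: 0111000000

Burst at position 1, length 3


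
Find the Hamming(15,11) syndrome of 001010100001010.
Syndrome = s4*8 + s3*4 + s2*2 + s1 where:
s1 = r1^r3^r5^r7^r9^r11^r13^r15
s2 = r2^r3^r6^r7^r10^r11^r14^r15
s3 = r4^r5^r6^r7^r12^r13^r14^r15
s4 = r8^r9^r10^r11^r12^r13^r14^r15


s1=1, s2=1, s3=0, s4=0

Syndrome = 3 (error at position 3)


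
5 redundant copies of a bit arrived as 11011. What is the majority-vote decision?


Ones: 4 out of 5
Threshold: 3

1 (4/5 voted 1)


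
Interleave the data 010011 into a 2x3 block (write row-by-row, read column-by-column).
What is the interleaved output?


Matrix:
  010
  011
Read columns: 001101

001101


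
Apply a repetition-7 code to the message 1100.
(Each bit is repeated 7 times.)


Each bit -> 7 copies

1111111111111100000000000000


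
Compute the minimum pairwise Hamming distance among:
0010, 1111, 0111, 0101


Comparing all pairs, minimum distance: 1
Can detect 0 errors, correct 0 errors

1


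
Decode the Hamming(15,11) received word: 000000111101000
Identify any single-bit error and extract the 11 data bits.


Syndrome = 0: no error detected

Data: 00011101000 (no errors)


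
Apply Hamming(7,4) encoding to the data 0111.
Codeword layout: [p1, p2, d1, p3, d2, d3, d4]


Parity bits: p1=0, p2=0, p3=1

0001111


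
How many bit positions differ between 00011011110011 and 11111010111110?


XOR: 11100001001101
Count of 1s: 7

7


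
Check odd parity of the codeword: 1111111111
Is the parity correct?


Number of 1s: 10

No, parity error (10 ones)


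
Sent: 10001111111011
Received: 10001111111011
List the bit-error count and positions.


XOR: 00000000000000

0 errors (received matches sent)


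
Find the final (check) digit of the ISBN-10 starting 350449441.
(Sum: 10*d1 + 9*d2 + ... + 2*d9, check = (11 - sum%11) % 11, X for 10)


Weighted sum: 202
202 mod 11 = 4

Check digit: 7


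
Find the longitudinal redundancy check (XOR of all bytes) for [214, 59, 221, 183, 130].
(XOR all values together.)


XOR chain: 214 ^ 59 ^ 221 ^ 183 ^ 130 = 5

5


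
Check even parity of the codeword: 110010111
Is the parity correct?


Number of 1s: 6

Yes, parity is correct (6 ones)


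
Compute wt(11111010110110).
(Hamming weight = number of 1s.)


Counting 1s in 11111010110110

10


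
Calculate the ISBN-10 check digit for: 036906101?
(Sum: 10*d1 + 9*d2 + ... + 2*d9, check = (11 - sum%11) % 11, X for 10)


Weighted sum: 174
174 mod 11 = 9

Check digit: 2


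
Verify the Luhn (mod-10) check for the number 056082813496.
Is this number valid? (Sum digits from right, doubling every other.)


Luhn sum = 50
50 mod 10 = 0

Valid (Luhn sum mod 10 = 0)


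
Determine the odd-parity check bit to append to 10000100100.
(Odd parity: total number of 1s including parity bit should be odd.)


Number of 1s in data: 3
Parity bit: 0

0


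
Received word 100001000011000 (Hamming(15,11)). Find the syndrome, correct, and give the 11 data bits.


Syndrome = 0: no error detected

Data: 00100011000 (no errors)


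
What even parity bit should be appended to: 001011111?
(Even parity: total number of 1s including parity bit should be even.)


Number of 1s in data: 6
Parity bit: 0

0


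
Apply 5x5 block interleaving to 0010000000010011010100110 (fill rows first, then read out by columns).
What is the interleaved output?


Matrix:
  00100
  00000
  01001
  10101
  00110
Read columns: 0001000100100110000100110

0001000100100110000100110


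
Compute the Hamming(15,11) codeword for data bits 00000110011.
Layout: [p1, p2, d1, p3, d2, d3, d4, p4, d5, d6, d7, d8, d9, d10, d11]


Parity bits: p1=0, p2=0, p3=0, p4=0

000000000110011


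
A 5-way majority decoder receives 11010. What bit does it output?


Ones: 3 out of 5
Threshold: 3

1 (3/5 voted 1)


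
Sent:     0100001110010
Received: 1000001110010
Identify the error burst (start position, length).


XOR: 1100000000000

Burst at position 0, length 2


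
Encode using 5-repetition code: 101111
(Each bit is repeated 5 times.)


Each bit -> 5 copies

111110000011111111111111111111


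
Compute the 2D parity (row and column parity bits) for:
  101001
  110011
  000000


Row parities: 100
Column parities: 011010

Row P: 100, Col P: 011010, Corner: 1


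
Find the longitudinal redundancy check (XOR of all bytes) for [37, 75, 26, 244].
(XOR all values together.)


XOR chain: 37 ^ 75 ^ 26 ^ 244 = 128

128


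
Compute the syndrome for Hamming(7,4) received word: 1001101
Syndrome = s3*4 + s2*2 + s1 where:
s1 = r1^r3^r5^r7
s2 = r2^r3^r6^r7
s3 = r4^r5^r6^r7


s1=1, s2=1, s3=1

Syndrome = 7 (error at position 7)


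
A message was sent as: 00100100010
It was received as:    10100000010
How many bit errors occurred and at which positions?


XOR: 10000100000

2 error(s) at position(s): 0, 5


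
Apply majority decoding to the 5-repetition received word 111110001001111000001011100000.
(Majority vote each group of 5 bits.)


Groups: 11111, 00010, 01111, 00000, 10111, 00000
Majority votes: 101010

101010


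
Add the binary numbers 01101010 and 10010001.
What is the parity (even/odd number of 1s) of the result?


01101010 = 106
10010001 = 145
Sum = 251 = 11111011
1s count = 7

odd parity (7 ones in 11111011)


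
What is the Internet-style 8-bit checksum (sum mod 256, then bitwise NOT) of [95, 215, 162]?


Sum = 472 mod 256 = 216
Complement = 39

39


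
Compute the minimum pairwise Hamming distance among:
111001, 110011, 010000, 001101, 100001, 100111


Comparing all pairs, minimum distance: 2
Can detect 1 errors, correct 0 errors

2


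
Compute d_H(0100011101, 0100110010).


XOR: 0000101111
Count of 1s: 5

5


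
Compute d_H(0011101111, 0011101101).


XOR: 0000000010
Count of 1s: 1

1


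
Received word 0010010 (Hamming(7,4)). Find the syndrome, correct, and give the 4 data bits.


Syndrome = 5: error at position 5

Data: 1110 (corrected bit 5)


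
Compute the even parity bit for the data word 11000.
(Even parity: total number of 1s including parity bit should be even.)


Number of 1s in data: 2
Parity bit: 0

0


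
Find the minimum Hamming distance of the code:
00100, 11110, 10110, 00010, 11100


Comparing all pairs, minimum distance: 1
Can detect 0 errors, correct 0 errors

1


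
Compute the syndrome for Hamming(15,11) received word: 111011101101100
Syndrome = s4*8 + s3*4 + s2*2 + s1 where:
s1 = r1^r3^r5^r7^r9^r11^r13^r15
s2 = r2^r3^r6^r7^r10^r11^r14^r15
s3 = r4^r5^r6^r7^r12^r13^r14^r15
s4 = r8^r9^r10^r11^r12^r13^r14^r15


s1=0, s2=1, s3=1, s4=0

Syndrome = 6 (error at position 6)


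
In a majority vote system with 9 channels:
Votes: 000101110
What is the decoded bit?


Ones: 4 out of 9
Threshold: 5

0 (4/9 voted 1)


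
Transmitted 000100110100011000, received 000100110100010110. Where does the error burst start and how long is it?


XOR: 000000000000001110

Burst at position 14, length 3


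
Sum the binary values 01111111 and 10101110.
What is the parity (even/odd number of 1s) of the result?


01111111 = 127
10101110 = 174
Sum = 301 = 100101101
1s count = 5

odd parity (5 ones in 100101101)


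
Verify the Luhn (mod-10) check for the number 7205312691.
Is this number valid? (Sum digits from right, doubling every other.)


Luhn sum = 39
39 mod 10 = 9

Invalid (Luhn sum mod 10 = 9)


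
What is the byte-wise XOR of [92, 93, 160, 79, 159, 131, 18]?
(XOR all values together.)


XOR chain: 92 ^ 93 ^ 160 ^ 79 ^ 159 ^ 131 ^ 18 = 224

224


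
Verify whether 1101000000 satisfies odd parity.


Number of 1s: 3

Yes, parity is correct (3 ones)


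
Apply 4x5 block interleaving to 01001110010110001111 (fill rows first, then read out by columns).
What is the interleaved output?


Matrix:
  01001
  11001
  01100
  01111
Read columns: 01001111001100011101

01001111001100011101


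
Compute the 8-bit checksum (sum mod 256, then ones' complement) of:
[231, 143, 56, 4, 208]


Sum = 642 mod 256 = 130
Complement = 125

125


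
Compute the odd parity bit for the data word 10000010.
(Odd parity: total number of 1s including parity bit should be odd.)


Number of 1s in data: 2
Parity bit: 1

1


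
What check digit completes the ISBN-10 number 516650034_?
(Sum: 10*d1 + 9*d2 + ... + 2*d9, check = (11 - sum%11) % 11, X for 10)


Weighted sum: 196
196 mod 11 = 9

Check digit: 2


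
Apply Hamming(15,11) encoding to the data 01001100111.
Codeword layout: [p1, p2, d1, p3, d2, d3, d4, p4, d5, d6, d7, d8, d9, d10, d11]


Parity bits: p1=0, p2=1, p3=0, p4=1

010010011100111


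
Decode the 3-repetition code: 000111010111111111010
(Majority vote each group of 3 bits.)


Groups: 000, 111, 010, 111, 111, 111, 010
Majority votes: 0101110

0101110


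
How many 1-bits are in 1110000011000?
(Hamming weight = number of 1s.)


Counting 1s in 1110000011000

5


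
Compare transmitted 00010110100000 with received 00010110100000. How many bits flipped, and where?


XOR: 00000000000000

0 errors (received matches sent)


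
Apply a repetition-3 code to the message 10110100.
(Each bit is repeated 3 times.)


Each bit -> 3 copies

111000111111000111000000


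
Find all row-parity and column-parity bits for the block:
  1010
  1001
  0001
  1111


Row parities: 0010
Column parities: 1101

Row P: 0010, Col P: 1101, Corner: 1


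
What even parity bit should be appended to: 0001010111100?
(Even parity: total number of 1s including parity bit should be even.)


Number of 1s in data: 6
Parity bit: 0

0


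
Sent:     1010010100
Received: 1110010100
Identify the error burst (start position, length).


XOR: 0100000000

Burst at position 1, length 1


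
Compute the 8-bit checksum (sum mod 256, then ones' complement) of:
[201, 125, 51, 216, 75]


Sum = 668 mod 256 = 156
Complement = 99

99


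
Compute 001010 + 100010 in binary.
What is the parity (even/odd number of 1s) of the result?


001010 = 10
100010 = 34
Sum = 44 = 101100
1s count = 3

odd parity (3 ones in 101100)


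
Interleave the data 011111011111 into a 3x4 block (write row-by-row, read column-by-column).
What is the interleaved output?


Matrix:
  0111
  1101
  1111
Read columns: 011111101111

011111101111


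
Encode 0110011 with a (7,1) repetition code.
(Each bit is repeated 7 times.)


Each bit -> 7 copies

0000000111111111111110000000000000011111111111111


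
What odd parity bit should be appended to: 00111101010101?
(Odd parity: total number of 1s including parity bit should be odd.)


Number of 1s in data: 8
Parity bit: 1

1


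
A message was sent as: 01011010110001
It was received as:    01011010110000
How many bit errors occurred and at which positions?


XOR: 00000000000001

1 error(s) at position(s): 13


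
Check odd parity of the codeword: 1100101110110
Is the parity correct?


Number of 1s: 8

No, parity error (8 ones)


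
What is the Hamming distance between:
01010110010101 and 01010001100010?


XOR: 00000111110111
Count of 1s: 8

8


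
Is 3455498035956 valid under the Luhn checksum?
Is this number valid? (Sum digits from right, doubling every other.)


Luhn sum = 58
58 mod 10 = 8

Invalid (Luhn sum mod 10 = 8)


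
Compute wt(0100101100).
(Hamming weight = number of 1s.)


Counting 1s in 0100101100

4


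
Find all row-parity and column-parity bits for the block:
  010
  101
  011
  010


Row parities: 1001
Column parities: 110

Row P: 1001, Col P: 110, Corner: 0


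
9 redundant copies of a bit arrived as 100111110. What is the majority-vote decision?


Ones: 6 out of 9
Threshold: 5

1 (6/9 voted 1)


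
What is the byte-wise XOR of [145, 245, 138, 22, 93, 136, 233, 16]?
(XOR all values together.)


XOR chain: 145 ^ 245 ^ 138 ^ 22 ^ 93 ^ 136 ^ 233 ^ 16 = 212

212


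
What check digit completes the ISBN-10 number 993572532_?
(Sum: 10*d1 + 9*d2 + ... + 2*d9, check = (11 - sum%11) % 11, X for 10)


Weighted sum: 315
315 mod 11 = 7

Check digit: 4


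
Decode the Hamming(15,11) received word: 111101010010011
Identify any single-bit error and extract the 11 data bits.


Syndrome = 0: no error detected

Data: 10100010011 (no errors)


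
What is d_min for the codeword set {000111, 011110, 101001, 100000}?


Comparing all pairs, minimum distance: 2
Can detect 1 errors, correct 0 errors

2


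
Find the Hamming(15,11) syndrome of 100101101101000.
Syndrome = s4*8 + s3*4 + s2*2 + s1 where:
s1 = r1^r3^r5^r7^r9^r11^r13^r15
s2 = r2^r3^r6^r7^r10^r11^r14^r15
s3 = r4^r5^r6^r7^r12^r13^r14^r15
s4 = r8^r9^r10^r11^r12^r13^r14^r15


s1=1, s2=1, s3=0, s4=1

Syndrome = 11 (error at position 11)


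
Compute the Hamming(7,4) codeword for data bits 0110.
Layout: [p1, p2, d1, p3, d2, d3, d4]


Parity bits: p1=1, p2=1, p3=0

1100110


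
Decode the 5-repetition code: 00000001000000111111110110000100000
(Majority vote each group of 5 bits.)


Groups: 00000, 00100, 00001, 11111, 11011, 00001, 00000
Majority votes: 0001100

0001100


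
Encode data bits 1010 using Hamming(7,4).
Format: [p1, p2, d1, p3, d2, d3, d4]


Parity bits: p1=1, p2=0, p3=1

1011010


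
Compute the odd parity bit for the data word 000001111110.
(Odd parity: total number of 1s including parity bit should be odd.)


Number of 1s in data: 6
Parity bit: 1

1


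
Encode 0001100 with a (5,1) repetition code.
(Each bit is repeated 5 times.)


Each bit -> 5 copies

00000000000000011111111110000000000


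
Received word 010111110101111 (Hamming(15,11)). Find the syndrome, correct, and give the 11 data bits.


Syndrome = 0: no error detected

Data: 01110101111 (no errors)


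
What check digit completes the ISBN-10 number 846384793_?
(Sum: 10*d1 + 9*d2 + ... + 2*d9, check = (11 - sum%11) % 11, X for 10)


Weighted sum: 314
314 mod 11 = 6

Check digit: 5


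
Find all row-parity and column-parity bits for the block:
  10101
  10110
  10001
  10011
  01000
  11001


Row parities: 110111
Column parities: 10000

Row P: 110111, Col P: 10000, Corner: 1


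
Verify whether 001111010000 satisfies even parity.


Number of 1s: 5

No, parity error (5 ones)


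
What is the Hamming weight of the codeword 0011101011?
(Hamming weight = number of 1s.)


Counting 1s in 0011101011

6


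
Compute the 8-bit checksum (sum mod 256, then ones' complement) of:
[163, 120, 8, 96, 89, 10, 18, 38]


Sum = 542 mod 256 = 30
Complement = 225

225


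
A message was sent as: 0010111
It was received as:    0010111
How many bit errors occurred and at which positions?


XOR: 0000000

0 errors (received matches sent)


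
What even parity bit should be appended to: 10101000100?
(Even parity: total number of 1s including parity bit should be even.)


Number of 1s in data: 4
Parity bit: 0

0


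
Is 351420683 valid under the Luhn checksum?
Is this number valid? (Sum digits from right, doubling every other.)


Luhn sum = 31
31 mod 10 = 1

Invalid (Luhn sum mod 10 = 1)


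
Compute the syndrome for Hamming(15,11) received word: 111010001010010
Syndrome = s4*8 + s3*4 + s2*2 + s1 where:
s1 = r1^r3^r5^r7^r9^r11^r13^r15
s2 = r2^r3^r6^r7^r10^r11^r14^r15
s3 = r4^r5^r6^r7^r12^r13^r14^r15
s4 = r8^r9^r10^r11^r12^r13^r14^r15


s1=1, s2=0, s3=0, s4=1

Syndrome = 9 (error at position 9)


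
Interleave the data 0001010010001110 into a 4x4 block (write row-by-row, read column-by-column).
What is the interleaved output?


Matrix:
  0001
  0100
  1000
  1110
Read columns: 0011010100011000

0011010100011000


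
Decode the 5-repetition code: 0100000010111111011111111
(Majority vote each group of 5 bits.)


Groups: 01000, 00010, 11111, 10111, 11111
Majority votes: 00111

00111


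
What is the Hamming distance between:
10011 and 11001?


XOR: 01010
Count of 1s: 2

2


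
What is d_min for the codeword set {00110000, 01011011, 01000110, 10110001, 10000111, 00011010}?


Comparing all pairs, minimum distance: 2
Can detect 1 errors, correct 0 errors

2


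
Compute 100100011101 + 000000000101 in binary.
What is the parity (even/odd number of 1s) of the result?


100100011101 = 2333
000000000101 = 5
Sum = 2338 = 100100100010
1s count = 4

even parity (4 ones in 100100100010)


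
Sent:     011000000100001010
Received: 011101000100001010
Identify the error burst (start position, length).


XOR: 000101000000000000

Burst at position 3, length 3


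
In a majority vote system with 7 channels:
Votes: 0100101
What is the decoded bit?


Ones: 3 out of 7
Threshold: 4

0 (3/7 voted 1)


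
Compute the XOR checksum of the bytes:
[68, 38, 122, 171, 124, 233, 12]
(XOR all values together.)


XOR chain: 68 ^ 38 ^ 122 ^ 171 ^ 124 ^ 233 ^ 12 = 42

42


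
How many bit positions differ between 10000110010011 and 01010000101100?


XOR: 11010110111111
Count of 1s: 11

11


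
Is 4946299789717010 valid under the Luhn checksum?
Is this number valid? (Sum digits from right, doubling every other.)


Luhn sum = 89
89 mod 10 = 9

Invalid (Luhn sum mod 10 = 9)


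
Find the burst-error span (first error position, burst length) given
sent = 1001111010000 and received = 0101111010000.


XOR: 1100000000000

Burst at position 0, length 2


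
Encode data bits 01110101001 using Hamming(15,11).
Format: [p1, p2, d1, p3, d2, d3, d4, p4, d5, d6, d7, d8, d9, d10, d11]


Parity bits: p1=1, p2=0, p3=1, p4=1

100111110101001


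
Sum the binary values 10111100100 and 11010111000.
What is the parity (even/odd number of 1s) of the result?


10111100100 = 1508
11010111000 = 1720
Sum = 3228 = 110010011100
1s count = 6

even parity (6 ones in 110010011100)


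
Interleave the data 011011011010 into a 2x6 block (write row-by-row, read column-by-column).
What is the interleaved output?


Matrix:
  011011
  011010
Read columns: 001111001110

001111001110


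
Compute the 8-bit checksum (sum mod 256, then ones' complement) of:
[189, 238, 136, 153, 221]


Sum = 937 mod 256 = 169
Complement = 86

86


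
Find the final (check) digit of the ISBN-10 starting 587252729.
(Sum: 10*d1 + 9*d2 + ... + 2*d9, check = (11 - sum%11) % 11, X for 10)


Weighted sum: 284
284 mod 11 = 9

Check digit: 2


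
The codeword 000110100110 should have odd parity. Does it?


Number of 1s: 5

Yes, parity is correct (5 ones)


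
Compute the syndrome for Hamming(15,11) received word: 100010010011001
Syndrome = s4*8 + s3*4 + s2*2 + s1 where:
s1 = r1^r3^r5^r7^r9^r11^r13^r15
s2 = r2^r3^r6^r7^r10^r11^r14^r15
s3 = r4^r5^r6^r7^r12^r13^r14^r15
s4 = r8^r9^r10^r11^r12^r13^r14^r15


s1=0, s2=0, s3=1, s4=0

Syndrome = 4 (error at position 4)


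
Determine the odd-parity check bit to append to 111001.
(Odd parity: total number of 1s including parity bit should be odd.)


Number of 1s in data: 4
Parity bit: 1

1


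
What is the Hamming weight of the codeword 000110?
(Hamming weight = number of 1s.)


Counting 1s in 000110

2


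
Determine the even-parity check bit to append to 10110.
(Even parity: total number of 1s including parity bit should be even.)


Number of 1s in data: 3
Parity bit: 1

1


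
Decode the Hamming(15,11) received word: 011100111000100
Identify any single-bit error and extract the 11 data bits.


Syndrome = 14: error at position 14

Data: 10011000110 (corrected bit 14)


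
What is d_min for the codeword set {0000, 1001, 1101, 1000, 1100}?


Comparing all pairs, minimum distance: 1
Can detect 0 errors, correct 0 errors

1


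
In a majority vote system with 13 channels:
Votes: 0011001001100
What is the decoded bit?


Ones: 5 out of 13
Threshold: 7

0 (5/13 voted 1)


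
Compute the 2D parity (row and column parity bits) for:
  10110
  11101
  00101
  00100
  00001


Row parities: 10011
Column parities: 01011

Row P: 10011, Col P: 01011, Corner: 1


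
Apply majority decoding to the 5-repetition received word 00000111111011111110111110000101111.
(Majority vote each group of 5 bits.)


Groups: 00000, 11111, 10111, 11110, 11111, 00001, 01111
Majority votes: 0111101

0111101


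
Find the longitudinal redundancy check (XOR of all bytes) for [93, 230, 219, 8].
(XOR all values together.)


XOR chain: 93 ^ 230 ^ 219 ^ 8 = 104

104


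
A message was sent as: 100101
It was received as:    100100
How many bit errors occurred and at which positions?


XOR: 000001

1 error(s) at position(s): 5


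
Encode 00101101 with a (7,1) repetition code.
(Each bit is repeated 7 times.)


Each bit -> 7 copies

00000000000000111111100000001111111111111100000001111111


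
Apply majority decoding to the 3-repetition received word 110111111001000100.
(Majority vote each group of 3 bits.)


Groups: 110, 111, 111, 001, 000, 100
Majority votes: 111000

111000


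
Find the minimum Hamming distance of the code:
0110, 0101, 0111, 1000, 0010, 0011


Comparing all pairs, minimum distance: 1
Can detect 0 errors, correct 0 errors

1


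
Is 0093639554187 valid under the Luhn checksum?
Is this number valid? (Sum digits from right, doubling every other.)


Luhn sum = 65
65 mod 10 = 5

Invalid (Luhn sum mod 10 = 5)


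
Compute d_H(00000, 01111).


XOR: 01111
Count of 1s: 4

4


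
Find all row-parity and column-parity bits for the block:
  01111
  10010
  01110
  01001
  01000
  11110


Row parities: 001010
Column parities: 01100

Row P: 001010, Col P: 01100, Corner: 0


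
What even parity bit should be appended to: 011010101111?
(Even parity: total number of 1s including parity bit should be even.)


Number of 1s in data: 8
Parity bit: 0

0


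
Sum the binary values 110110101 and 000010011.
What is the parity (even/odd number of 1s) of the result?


110110101 = 437
000010011 = 19
Sum = 456 = 111001000
1s count = 4

even parity (4 ones in 111001000)


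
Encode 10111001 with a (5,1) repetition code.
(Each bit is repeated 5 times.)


Each bit -> 5 copies

1111100000111111111111111000000000011111


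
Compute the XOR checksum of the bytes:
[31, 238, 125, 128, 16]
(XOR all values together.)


XOR chain: 31 ^ 238 ^ 125 ^ 128 ^ 16 = 28

28


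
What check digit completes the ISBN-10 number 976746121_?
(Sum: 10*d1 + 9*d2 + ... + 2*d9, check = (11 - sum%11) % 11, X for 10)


Weighted sum: 316
316 mod 11 = 8

Check digit: 3


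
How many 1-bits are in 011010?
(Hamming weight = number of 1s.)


Counting 1s in 011010

3


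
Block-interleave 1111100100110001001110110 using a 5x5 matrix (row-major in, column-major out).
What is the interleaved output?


Matrix:
  11111
  00100
  11000
  10011
  10110
Read columns: 1011110100110011001110010

1011110100110011001110010


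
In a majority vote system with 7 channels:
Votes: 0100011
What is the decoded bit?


Ones: 3 out of 7
Threshold: 4

0 (3/7 voted 1)


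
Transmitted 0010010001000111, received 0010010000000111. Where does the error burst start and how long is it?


XOR: 0000000001000000

Burst at position 9, length 1


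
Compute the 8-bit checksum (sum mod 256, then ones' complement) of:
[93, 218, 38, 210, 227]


Sum = 786 mod 256 = 18
Complement = 237

237


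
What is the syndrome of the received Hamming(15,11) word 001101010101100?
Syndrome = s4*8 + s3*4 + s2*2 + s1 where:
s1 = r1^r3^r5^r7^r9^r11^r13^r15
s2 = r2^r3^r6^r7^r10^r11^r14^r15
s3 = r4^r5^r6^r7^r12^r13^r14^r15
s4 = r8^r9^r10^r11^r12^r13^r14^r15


s1=0, s2=1, s3=0, s4=0

Syndrome = 2 (error at position 2)


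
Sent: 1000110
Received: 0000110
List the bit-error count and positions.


XOR: 1000000

1 error(s) at position(s): 0


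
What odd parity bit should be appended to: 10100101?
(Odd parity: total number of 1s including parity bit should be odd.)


Number of 1s in data: 4
Parity bit: 1

1


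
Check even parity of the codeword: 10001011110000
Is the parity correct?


Number of 1s: 6

Yes, parity is correct (6 ones)


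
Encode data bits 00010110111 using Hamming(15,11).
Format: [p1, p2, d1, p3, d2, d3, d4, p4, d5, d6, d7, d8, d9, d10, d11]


Parity bits: p1=0, p2=1, p3=0, p4=1

010000110110111


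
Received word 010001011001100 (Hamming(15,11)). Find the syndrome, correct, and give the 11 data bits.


Syndrome = 4: error at position 4

Data: 00101001100 (corrected bit 4)


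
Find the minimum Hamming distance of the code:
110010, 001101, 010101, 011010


Comparing all pairs, minimum distance: 2
Can detect 1 errors, correct 0 errors

2


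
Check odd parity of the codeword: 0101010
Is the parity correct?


Number of 1s: 3

Yes, parity is correct (3 ones)


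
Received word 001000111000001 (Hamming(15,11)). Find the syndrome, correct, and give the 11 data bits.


Syndrome = 10: error at position 10

Data: 10011100001 (corrected bit 10)


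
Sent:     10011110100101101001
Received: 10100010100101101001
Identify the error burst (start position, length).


XOR: 00111100000000000000

Burst at position 2, length 4


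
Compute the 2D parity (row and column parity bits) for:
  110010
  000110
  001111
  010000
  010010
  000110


Row parities: 100100
Column parities: 111111

Row P: 100100, Col P: 111111, Corner: 0


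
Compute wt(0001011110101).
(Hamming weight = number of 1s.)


Counting 1s in 0001011110101

7


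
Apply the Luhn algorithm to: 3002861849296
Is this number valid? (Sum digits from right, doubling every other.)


Luhn sum = 56
56 mod 10 = 6

Invalid (Luhn sum mod 10 = 6)


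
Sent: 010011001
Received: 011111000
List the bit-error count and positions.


XOR: 001100001

3 error(s) at position(s): 2, 3, 8


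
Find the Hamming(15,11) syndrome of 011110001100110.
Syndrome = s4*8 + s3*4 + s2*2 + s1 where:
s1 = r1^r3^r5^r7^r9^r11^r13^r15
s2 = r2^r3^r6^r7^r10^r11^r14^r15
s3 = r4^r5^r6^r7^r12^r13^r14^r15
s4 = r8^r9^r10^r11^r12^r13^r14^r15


s1=0, s2=0, s3=0, s4=0

Syndrome = 0 (no error)


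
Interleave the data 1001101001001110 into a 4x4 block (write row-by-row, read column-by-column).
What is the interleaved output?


Matrix:
  1001
  1010
  0100
  1110
Read columns: 1101001101011000

1101001101011000


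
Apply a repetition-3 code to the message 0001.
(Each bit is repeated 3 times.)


Each bit -> 3 copies

000000000111


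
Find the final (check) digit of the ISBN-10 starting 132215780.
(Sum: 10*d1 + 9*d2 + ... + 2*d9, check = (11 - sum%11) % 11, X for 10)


Weighted sum: 150
150 mod 11 = 7

Check digit: 4


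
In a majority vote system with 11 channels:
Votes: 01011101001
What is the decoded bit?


Ones: 6 out of 11
Threshold: 6

1 (6/11 voted 1)


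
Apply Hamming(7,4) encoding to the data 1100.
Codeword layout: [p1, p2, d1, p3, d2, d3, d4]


Parity bits: p1=0, p2=1, p3=1

0111100


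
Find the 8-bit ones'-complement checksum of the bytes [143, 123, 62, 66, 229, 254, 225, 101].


Sum = 1203 mod 256 = 179
Complement = 76

76


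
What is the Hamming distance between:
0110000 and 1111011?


XOR: 1001011
Count of 1s: 4

4


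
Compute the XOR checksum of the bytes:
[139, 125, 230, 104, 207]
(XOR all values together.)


XOR chain: 139 ^ 125 ^ 230 ^ 104 ^ 207 = 183

183


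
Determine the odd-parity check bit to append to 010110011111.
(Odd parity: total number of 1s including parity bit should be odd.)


Number of 1s in data: 8
Parity bit: 1

1


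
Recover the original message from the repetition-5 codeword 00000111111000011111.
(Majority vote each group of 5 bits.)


Groups: 00000, 11111, 10000, 11111
Majority votes: 0101

0101


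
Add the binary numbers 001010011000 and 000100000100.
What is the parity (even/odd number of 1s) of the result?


001010011000 = 664
000100000100 = 260
Sum = 924 = 1110011100
1s count = 6

even parity (6 ones in 1110011100)


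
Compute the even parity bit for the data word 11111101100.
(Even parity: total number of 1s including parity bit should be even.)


Number of 1s in data: 8
Parity bit: 0

0


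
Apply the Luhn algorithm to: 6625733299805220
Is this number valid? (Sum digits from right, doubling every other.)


Luhn sum = 66
66 mod 10 = 6

Invalid (Luhn sum mod 10 = 6)


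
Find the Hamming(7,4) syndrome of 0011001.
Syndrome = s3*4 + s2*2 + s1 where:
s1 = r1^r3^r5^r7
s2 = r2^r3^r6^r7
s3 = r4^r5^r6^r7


s1=0, s2=0, s3=0

Syndrome = 0 (no error)


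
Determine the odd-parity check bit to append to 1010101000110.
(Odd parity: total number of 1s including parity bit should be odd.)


Number of 1s in data: 6
Parity bit: 1

1


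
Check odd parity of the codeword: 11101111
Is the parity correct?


Number of 1s: 7

Yes, parity is correct (7 ones)


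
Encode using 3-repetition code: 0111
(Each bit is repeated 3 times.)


Each bit -> 3 copies

000111111111


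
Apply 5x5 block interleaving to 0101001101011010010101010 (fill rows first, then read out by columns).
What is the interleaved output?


Matrix:
  01010
  01101
  01101
  00101
  01010
Read columns: 0000011101011101000101110

0000011101011101000101110


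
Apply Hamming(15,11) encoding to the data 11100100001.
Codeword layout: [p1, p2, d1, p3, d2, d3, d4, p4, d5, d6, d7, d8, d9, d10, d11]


Parity bits: p1=1, p2=0, p3=1, p4=0

101111000100001


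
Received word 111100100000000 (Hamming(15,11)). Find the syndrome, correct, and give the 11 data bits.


Syndrome = 3: error at position 3

Data: 00010000000 (corrected bit 3)


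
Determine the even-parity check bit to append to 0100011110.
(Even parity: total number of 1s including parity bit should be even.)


Number of 1s in data: 5
Parity bit: 1

1


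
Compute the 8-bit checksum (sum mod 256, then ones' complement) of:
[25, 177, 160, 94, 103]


Sum = 559 mod 256 = 47
Complement = 208

208


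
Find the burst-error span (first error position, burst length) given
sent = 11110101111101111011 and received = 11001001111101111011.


XOR: 00111100000000000000

Burst at position 2, length 4


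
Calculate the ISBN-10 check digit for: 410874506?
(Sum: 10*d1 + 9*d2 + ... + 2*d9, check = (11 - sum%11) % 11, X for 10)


Weighted sum: 199
199 mod 11 = 1

Check digit: X


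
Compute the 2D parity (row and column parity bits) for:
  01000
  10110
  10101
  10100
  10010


Row parities: 11100
Column parities: 01101

Row P: 11100, Col P: 01101, Corner: 1


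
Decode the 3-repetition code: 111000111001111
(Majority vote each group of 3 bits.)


Groups: 111, 000, 111, 001, 111
Majority votes: 10101

10101


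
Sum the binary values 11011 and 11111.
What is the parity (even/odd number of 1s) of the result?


11011 = 27
11111 = 31
Sum = 58 = 111010
1s count = 4

even parity (4 ones in 111010)


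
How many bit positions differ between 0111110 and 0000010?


XOR: 0111100
Count of 1s: 4

4


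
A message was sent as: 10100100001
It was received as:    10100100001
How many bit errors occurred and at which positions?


XOR: 00000000000

0 errors (received matches sent)


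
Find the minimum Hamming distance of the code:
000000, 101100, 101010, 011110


Comparing all pairs, minimum distance: 2
Can detect 1 errors, correct 0 errors

2


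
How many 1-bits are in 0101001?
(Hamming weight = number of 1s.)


Counting 1s in 0101001

3


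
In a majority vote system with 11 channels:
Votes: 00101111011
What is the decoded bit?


Ones: 7 out of 11
Threshold: 6

1 (7/11 voted 1)


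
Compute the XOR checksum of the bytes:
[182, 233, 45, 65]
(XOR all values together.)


XOR chain: 182 ^ 233 ^ 45 ^ 65 = 51

51


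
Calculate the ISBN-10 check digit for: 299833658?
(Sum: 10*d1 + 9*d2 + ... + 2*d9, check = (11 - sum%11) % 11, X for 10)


Weighted sum: 317
317 mod 11 = 9

Check digit: 2


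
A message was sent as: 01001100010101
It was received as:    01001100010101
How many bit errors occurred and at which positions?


XOR: 00000000000000

0 errors (received matches sent)


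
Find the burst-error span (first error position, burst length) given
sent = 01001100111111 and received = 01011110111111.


XOR: 00010010000000

Burst at position 3, length 4


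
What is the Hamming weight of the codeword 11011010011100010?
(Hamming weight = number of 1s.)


Counting 1s in 11011010011100010

9


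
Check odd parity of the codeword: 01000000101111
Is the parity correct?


Number of 1s: 6

No, parity error (6 ones)


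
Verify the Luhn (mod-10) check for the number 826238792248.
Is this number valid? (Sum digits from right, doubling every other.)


Luhn sum = 64
64 mod 10 = 4

Invalid (Luhn sum mod 10 = 4)


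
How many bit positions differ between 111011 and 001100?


XOR: 110111
Count of 1s: 5

5


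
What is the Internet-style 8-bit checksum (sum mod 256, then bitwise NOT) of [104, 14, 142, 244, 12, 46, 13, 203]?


Sum = 778 mod 256 = 10
Complement = 245

245


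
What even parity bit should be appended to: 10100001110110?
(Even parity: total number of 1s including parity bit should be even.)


Number of 1s in data: 7
Parity bit: 1

1


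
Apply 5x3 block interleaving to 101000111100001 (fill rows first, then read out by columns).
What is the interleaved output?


Matrix:
  101
  000
  111
  100
  001
Read columns: 101100010010101

101100010010101


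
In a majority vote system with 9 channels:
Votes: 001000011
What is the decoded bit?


Ones: 3 out of 9
Threshold: 5

0 (3/9 voted 1)


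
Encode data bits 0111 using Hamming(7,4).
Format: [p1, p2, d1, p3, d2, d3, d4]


Parity bits: p1=0, p2=0, p3=1

0001111


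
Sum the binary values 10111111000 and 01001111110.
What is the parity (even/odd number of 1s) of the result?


10111111000 = 1528
01001111110 = 638
Sum = 2166 = 100001110110
1s count = 6

even parity (6 ones in 100001110110)


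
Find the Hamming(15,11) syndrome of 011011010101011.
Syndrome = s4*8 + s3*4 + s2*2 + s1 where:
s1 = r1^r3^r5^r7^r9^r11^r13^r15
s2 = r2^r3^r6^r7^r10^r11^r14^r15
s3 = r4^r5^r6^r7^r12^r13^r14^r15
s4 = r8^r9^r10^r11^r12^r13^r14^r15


s1=1, s2=0, s3=1, s4=1

Syndrome = 13 (error at position 13)


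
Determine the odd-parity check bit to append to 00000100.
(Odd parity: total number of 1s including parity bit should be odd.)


Number of 1s in data: 1
Parity bit: 0

0


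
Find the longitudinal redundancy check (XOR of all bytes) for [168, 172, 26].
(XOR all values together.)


XOR chain: 168 ^ 172 ^ 26 = 30

30


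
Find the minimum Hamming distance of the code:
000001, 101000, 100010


Comparing all pairs, minimum distance: 2
Can detect 1 errors, correct 0 errors

2


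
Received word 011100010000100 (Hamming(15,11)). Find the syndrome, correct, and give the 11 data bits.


Syndrome = 0: no error detected

Data: 10000000100 (no errors)


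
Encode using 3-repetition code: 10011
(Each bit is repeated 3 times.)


Each bit -> 3 copies

111000000111111


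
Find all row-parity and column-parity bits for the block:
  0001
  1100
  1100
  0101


Row parities: 1000
Column parities: 0100

Row P: 1000, Col P: 0100, Corner: 1


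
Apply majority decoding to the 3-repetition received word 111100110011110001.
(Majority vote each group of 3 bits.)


Groups: 111, 100, 110, 011, 110, 001
Majority votes: 101110

101110


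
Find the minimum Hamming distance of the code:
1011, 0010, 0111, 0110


Comparing all pairs, minimum distance: 1
Can detect 0 errors, correct 0 errors

1


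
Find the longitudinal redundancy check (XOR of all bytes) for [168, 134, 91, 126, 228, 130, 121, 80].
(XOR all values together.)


XOR chain: 168 ^ 134 ^ 91 ^ 126 ^ 228 ^ 130 ^ 121 ^ 80 = 68

68


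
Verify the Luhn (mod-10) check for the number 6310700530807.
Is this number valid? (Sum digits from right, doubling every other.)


Luhn sum = 39
39 mod 10 = 9

Invalid (Luhn sum mod 10 = 9)


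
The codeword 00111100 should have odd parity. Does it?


Number of 1s: 4

No, parity error (4 ones)


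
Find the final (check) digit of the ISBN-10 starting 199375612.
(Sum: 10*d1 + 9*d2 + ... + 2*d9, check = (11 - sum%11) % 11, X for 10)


Weighted sum: 282
282 mod 11 = 7

Check digit: 4


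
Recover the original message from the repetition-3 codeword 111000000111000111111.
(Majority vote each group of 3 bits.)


Groups: 111, 000, 000, 111, 000, 111, 111
Majority votes: 1001011

1001011


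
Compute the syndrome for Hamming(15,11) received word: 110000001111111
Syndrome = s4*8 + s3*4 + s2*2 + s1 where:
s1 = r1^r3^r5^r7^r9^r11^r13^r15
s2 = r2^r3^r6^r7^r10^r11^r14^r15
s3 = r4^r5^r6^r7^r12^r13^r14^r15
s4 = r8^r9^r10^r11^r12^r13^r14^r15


s1=1, s2=1, s3=0, s4=1

Syndrome = 11 (error at position 11)


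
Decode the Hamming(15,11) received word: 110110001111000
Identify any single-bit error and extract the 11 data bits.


Syndrome = 6: error at position 6

Data: 01101111000 (corrected bit 6)


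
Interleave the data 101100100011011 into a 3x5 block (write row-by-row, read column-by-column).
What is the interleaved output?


Matrix:
  10110
  01000
  11011
Read columns: 101011100101001

101011100101001


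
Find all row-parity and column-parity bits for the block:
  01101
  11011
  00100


Row parities: 101
Column parities: 10010

Row P: 101, Col P: 10010, Corner: 0
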